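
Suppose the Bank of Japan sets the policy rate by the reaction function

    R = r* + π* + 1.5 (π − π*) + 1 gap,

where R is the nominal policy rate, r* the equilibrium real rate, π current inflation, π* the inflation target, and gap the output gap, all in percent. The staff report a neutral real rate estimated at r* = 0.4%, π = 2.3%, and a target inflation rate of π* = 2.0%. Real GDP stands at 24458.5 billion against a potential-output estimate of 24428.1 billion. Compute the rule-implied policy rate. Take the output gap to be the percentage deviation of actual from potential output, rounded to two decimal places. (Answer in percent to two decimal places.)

2.97%

Output gap = 100 × (24458.5 − 24428.1) / 24428.1 = 0.12%.
R = 0.40 + 2.00 + 1.5 × (2.30 − 2.00) + 1 × 0.12
   = 0.40 + 2 + 0.45 + 0.12 = 2.97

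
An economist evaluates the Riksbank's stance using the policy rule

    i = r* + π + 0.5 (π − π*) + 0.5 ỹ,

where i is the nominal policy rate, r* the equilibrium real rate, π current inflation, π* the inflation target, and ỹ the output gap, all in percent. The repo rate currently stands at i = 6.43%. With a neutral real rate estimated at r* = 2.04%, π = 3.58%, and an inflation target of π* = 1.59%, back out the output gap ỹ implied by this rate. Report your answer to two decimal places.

0.5 ỹ = 6.43 − 2.04 − 3.58 − 0.5 × (3.58 − 1.59) = -0.185
ỹ = -0.185 / 0.5 = -0.37

-0.37%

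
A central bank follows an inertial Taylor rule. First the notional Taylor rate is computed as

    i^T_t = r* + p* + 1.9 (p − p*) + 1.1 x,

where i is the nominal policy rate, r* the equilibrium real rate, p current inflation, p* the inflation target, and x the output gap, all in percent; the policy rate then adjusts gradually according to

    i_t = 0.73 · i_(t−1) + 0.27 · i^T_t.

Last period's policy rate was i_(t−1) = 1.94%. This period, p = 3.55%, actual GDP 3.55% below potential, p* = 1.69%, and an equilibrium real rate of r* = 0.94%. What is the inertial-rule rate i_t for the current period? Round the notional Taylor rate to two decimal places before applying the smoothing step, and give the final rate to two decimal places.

2.03%

Output 3.55% below potential → x = -3.55.
i^T_t = 0.94 + 1.69 + 1.9 × (3.55 − 1.69) + 1.1 × (-3.55)
   = 0.94 + 1.69 + 3.534 − 3.905 = 2.26
i_t = 0.73 × 1.94 + 0.27 × 2.26 = 1.4162 + 0.6102 = 2.03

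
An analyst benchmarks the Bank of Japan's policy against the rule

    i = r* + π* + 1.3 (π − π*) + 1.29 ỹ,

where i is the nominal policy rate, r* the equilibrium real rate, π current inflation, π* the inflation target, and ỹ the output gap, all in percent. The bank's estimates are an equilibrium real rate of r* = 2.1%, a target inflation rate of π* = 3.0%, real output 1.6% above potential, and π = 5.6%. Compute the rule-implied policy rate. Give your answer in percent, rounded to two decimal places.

10.54%

Output 1.6% above potential → ỹ = 1.6.
i = 2.1 + 3.0 + 1.3 × (5.6 − 3.0) + 1.29 × 1.6
   = 2.1 + 3 + 3.38 + 2.064 = 10.54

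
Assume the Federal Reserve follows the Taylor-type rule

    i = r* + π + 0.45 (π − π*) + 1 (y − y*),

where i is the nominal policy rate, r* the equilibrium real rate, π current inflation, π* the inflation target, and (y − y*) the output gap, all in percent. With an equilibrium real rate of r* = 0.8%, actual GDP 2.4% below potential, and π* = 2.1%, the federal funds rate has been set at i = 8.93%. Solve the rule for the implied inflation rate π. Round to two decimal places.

Output 2.4% below potential → (y − y*) = -2.4.
Collecting π: i = r* + (1 + 0.45) π − 0.45 π* + 1 (y − y*)
1.45 π = 8.93 − 0.8 + 0.45 × 2.1 − 1 × (-2.4) = 11.475
π = 11.475 / 1.45 = 7.91

7.91%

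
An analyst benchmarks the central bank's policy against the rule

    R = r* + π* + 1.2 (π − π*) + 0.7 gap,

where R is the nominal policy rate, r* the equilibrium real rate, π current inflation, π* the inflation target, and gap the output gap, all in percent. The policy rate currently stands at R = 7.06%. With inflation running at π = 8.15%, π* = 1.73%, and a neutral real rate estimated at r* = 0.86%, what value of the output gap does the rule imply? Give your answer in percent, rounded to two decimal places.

-4.62%

0.7 gap = 7.06 − 0.86 − 1.73 − 1.2 × (8.15 − 1.73) = -3.234
gap = -3.234 / 0.7 = -4.62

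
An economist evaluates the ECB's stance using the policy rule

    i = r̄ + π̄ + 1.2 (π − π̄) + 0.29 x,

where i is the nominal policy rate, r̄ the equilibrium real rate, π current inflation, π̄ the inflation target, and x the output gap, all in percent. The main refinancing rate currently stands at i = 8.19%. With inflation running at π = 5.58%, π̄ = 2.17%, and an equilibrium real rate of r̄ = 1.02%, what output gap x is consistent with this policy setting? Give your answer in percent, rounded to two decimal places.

3.13%

0.29 x = 8.19 − 1.02 − 2.17 − 1.2 × (5.58 − 2.17) = 0.908
x = 0.908 / 0.29 = 3.13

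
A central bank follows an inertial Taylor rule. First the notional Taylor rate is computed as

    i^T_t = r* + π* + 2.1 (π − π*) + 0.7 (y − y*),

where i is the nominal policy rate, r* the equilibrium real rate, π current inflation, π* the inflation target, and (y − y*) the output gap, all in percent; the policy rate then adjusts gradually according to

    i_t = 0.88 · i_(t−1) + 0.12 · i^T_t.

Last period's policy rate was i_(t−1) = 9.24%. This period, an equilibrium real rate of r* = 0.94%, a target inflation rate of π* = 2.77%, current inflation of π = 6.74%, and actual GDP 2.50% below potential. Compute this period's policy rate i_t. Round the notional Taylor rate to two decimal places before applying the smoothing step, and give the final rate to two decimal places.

Output 2.50% below potential → (y − y*) = -2.50.
i^T_t = 0.94 + 2.77 + 2.1 × (6.74 − 2.77) + 0.7 × (-2.50)
   = 0.94 + 2.77 + 8.337 − 1.75 = 10.30
i_t = 0.88 × 9.24 + 0.12 × 10.30 = 8.1312 + 1.236 = 9.37

9.37%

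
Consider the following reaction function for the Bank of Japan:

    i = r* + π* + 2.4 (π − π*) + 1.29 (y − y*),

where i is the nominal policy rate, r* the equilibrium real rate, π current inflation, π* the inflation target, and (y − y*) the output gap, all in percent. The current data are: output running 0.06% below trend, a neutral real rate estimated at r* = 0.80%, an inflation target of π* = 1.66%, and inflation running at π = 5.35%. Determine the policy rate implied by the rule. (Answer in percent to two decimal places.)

Output 0.06% below potential → (y − y*) = -0.06.
i = 0.80 + 1.66 + 2.4 × (5.35 − 1.66) + 1.29 × (-0.06)
   = 0.80 + 1.66 + 8.856 − 0.0774 = 11.24

11.24%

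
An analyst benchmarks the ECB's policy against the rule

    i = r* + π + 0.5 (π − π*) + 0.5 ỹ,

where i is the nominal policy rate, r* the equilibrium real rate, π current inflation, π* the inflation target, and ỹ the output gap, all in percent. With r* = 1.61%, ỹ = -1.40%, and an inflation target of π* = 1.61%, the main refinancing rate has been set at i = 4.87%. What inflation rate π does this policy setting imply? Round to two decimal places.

3.18%

Collecting π: i = r* + (1 + 0.5) π − 0.5 π* + 0.5 ỹ
1.5 π = 4.87 − 1.61 + 0.5 × 1.61 − 0.5 × (-1.40) = 4.765
π = 4.765 / 1.5 = 3.18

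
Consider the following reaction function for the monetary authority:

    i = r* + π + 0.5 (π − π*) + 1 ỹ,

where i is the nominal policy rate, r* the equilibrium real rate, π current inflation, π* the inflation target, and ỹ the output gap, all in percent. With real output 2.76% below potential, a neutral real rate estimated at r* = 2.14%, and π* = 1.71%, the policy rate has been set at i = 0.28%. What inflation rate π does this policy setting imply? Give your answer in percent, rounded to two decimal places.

1.17%

Output 2.76% below potential → ỹ = -2.76.
Collecting π: i = r* + (1 + 0.5) π − 0.5 π* + 1 ỹ
1.5 π = 0.28 − 2.14 + 0.5 × 1.71 − 1 × (-2.76) = 1.755
π = 1.755 / 1.5 = 1.17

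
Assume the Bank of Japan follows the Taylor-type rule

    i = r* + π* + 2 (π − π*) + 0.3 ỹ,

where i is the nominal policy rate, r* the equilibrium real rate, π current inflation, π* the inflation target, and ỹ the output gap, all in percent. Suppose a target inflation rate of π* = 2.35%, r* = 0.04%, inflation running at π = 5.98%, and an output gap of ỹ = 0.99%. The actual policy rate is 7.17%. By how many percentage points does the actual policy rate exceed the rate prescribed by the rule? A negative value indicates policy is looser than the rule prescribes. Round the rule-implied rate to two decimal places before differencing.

i = 0.04 + 2.35 + 2 × (5.98 − 2.35) + 0.3 × 0.99
   = 0.04 + 2.35 + 7.26 + 0.297 = 9.95
Deviation = 7.17 − 9.95 = -2.78 pp.

-2.78 pp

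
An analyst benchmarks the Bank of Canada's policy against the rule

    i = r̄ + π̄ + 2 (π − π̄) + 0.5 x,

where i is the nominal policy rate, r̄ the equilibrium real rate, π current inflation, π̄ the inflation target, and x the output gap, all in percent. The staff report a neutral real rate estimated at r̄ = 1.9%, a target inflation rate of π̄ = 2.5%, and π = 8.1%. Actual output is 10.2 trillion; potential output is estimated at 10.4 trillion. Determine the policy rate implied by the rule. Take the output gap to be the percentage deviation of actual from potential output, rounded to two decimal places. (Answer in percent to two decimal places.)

Output gap = 100 × (10.2 − 10.4) / 10.4 = -1.92%.
i = 1.90 + 2.50 + 2 × (8.10 − 2.50) + 0.5 × (-1.92)
   = 1.90 + 2.5 + 11.2 − 0.96 = 14.64

14.64%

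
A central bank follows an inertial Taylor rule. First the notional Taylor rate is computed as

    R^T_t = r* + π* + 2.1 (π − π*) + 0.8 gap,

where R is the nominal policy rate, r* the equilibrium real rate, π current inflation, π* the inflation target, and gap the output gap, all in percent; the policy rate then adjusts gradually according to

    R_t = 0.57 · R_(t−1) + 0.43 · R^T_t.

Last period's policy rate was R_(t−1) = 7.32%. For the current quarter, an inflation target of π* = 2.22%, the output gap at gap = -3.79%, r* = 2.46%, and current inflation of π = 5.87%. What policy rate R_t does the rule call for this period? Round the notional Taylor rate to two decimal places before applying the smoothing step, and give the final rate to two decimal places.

R^T_t = 2.46 + 2.22 + 2.1 × (5.87 − 2.22) + 0.8 × (-3.79)
   = 2.46 + 2.22 + 7.665 − 3.032 = 9.31
R_t = 0.57 × 7.32 + 0.43 × 9.31 = 4.1724 + 4.0033 = 8.18

8.18%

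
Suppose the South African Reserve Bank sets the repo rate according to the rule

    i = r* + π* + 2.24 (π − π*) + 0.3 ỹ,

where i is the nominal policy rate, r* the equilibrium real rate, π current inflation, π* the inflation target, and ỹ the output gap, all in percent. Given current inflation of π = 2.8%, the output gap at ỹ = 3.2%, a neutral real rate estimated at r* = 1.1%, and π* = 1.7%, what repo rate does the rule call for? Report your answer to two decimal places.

i = 1.1 + 1.7 + 2.24 × (2.8 − 1.7) + 0.3 × 3.2
   = 1.1 + 1.7 + 2.464 + 0.96 = 6.22

6.22%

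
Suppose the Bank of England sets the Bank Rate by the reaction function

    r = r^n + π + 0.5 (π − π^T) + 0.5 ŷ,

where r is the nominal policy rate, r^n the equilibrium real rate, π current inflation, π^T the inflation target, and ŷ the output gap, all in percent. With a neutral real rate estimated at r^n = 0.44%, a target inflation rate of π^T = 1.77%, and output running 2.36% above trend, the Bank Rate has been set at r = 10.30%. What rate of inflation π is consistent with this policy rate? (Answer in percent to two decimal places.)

6.38%

Output 2.36% above potential → ŷ = 2.36.
Collecting π: r = r^n + (1 + 0.5) π − 0.5 π^T + 0.5 ŷ
1.5 π = 10.30 − 0.44 + 0.5 × 1.77 − 0.5 × 2.36 = 9.565
π = 9.565 / 1.5 = 6.38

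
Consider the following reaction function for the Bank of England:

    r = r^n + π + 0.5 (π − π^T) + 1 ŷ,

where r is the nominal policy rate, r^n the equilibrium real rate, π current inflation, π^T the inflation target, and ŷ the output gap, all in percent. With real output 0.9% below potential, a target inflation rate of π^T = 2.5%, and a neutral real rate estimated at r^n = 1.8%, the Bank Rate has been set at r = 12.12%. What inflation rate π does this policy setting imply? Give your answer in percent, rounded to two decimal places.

8.31%

Output 0.9% below potential → ŷ = -0.9.
Collecting π: r = r^n + (1 + 0.5) π − 0.5 π^T + 1 ŷ
1.5 π = 12.12 − 1.8 + 0.5 × 2.5 − 1 × (-0.9) = 12.47
π = 12.47 / 1.5 = 8.31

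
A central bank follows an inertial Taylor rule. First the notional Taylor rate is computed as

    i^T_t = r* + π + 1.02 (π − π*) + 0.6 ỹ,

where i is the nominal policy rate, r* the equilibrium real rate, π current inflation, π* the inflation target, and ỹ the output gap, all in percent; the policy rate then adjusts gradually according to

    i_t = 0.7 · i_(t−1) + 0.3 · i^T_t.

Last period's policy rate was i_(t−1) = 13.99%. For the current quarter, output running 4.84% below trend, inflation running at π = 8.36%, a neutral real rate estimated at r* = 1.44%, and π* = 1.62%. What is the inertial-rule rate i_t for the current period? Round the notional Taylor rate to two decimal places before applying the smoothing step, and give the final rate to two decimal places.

13.92%

Output 4.84% below potential → ỹ = -4.84.
i^T_t = 1.44 + 8.36 + 1.02 × (8.36 − 1.62) + 0.6 × (-4.84)
   = 1.44 + 8.36 + 6.8748 − 2.904 = 13.77
i_t = 0.7 × 13.99 + 0.3 × 13.77 = 9.793 + 4.131 = 13.92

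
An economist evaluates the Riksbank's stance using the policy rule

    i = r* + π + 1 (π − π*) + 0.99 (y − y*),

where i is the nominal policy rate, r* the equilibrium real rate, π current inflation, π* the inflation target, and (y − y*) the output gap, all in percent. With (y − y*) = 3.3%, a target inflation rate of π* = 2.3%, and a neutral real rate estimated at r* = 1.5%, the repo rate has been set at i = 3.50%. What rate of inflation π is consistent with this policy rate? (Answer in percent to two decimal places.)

Collecting π: i = r* + (1 + 1) π − 1 π* + 0.99 (y − y*)
2 π = 3.50 − 1.5 + 1 × 2.3 − 0.99 × 3.3 = 1.033
π = 1.033 / 2 = 0.52

0.52%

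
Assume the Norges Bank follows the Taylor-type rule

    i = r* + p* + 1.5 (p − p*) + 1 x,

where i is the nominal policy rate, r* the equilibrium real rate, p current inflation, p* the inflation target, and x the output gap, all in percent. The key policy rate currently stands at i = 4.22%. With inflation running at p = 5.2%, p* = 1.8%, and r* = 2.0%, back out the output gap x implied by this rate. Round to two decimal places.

-4.68%

1 x = 4.22 − 2.0 − 1.8 − 1.5 × (5.2 − 1.8) = -4.68
x = -4.68 / 1 = -4.68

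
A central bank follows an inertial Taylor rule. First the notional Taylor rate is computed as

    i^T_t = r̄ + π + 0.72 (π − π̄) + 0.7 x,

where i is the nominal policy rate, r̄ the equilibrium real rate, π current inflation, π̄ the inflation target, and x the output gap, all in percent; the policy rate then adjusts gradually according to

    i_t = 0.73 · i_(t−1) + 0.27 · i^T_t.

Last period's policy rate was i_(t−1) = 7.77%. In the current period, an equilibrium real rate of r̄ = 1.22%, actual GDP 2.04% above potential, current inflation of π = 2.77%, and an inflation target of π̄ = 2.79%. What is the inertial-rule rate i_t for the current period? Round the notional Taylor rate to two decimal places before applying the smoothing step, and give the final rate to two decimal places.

7.13%

Output 2.04% above potential → x = 2.04.
i^T_t = 1.22 + 2.77 + 0.72 × (2.77 − 2.79) + 0.7 × 2.04
   = 1.22 + 2.77 − 0.0144 + 1.428 = 5.40
i_t = 0.73 × 7.77 + 0.27 × 5.40 = 5.6721 + 1.458 = 7.13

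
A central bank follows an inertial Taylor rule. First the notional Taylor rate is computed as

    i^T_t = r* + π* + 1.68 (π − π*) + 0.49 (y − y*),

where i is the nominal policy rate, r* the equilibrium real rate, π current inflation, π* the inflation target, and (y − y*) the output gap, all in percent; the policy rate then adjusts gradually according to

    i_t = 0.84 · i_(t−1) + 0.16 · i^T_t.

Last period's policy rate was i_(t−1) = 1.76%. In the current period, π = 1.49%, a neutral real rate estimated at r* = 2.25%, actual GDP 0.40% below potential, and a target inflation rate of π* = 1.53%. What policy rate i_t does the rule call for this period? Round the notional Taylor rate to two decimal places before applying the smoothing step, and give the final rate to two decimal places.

2.04%

Output 0.40% below potential → (y − y*) = -0.40.
i^T_t = 2.25 + 1.53 + 1.68 × (1.49 − 1.53) + 0.49 × (-0.40)
   = 2.25 + 1.53 − 0.0672 − 0.196 = 3.52
i_t = 0.84 × 1.76 + 0.16 × 3.52 = 1.4784 + 0.5632 = 2.04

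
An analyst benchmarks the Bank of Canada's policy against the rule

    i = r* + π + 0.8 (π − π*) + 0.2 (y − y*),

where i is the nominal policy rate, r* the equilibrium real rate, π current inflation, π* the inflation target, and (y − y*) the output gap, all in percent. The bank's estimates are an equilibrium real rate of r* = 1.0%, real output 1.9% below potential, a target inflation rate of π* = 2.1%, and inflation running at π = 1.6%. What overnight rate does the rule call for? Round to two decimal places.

1.82%

Output 1.9% below potential → (y − y*) = -1.9.
i = 1.0 + 1.6 + 0.8 × (1.6 − 2.1) + 0.2 × (-1.9)
   = 1.0 + 1.6 − 0.4 − 0.38 = 1.82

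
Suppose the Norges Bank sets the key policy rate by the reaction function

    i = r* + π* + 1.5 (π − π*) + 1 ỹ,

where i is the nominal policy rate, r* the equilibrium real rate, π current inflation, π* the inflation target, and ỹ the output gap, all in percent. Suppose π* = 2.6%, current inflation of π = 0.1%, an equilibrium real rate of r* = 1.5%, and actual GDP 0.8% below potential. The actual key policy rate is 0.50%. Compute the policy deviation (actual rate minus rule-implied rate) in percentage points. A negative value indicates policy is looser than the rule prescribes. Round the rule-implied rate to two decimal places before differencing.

Output 0.8% below potential → ỹ = -0.8.
i = 1.5 + 2.6 + 1.5 × (0.1 − 2.6) + 1 × (-0.8)
   = 1.5 + 2.6 − 3.75 − 0.8 = -0.45
Deviation = 0.50 − (-0.45) = 0.95 pp.

0.95 pp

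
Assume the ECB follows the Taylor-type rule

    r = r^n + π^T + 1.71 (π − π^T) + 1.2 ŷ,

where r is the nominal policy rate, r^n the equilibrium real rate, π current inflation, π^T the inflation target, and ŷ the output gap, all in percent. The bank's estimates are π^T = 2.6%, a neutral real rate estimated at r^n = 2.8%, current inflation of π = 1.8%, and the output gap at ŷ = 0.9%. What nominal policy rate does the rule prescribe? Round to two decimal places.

5.11%

r = 2.8 + 2.6 + 1.71 × (1.8 − 2.6) + 1.2 × 0.9
   = 2.8 + 2.6 − 1.368 + 1.08 = 5.11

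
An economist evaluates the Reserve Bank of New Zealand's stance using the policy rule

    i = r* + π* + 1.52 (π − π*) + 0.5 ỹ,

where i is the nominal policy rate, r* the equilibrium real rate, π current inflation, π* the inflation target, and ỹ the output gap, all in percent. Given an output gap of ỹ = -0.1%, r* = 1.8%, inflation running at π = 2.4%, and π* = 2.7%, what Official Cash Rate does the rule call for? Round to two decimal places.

3.99%

i = 1.8 + 2.7 + 1.52 × (2.4 − 2.7) + 0.5 × (-0.1)
   = 1.8 + 2.7 − 0.456 − 0.05 = 3.99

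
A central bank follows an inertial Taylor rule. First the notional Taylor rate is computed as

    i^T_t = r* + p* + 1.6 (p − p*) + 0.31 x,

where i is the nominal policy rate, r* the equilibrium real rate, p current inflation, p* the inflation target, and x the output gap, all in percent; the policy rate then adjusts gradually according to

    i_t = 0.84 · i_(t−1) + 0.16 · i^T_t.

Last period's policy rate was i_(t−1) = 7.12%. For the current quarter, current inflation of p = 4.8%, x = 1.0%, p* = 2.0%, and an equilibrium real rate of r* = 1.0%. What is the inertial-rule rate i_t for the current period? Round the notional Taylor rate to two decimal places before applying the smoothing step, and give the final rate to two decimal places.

7.23%

i^T_t = 1.0 + 2.0 + 1.6 × (4.8 − 2.0) + 0.31 × 1.0
   = 1.0 + 2 + 4.48 + 0.31 = 7.79
i_t = 0.84 × 7.12 + 0.16 × 7.79 = 5.9808 + 1.2464 = 7.23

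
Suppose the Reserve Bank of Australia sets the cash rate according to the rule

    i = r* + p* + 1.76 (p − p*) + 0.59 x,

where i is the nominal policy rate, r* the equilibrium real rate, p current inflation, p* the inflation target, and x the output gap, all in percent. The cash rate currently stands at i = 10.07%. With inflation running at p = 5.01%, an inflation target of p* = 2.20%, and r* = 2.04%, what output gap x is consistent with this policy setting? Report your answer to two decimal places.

0.59 x = 10.07 − 2.04 − 2.20 − 1.76 × (5.01 − 2.20) = 0.8844
x = 0.8844 / 0.59 = 1.50

1.50%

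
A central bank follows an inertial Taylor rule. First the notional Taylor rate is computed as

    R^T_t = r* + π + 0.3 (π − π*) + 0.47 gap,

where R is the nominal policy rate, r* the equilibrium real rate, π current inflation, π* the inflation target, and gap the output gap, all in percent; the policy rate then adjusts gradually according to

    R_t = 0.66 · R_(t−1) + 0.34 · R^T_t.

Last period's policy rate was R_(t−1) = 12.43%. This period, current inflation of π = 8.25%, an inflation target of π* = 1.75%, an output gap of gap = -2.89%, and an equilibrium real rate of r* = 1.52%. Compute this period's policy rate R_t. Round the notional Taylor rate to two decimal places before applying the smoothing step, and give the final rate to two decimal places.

R^T_t = 1.52 + 8.25 + 0.3 × (8.25 − 1.75) + 0.47 × (-2.89)
   = 1.52 + 8.25 + 1.95 − 1.3583 = 10.36
R_t = 0.66 × 12.43 + 0.34 × 10.36 = 8.2038 + 3.5224 = 11.73

11.73%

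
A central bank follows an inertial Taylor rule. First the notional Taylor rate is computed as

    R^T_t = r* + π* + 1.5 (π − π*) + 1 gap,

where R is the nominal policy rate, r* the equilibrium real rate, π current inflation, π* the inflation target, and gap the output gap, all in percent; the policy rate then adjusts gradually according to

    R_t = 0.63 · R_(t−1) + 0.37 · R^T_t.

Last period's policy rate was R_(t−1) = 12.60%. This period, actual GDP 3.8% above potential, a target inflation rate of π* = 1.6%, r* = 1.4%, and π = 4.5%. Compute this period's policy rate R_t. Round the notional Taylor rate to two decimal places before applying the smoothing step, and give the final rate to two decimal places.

Output 3.8% above potential → gap = 3.8.
R^T_t = 1.4 + 1.6 + 1.5 × (4.5 − 1.6) + 1 × 3.8
   = 1.4 + 1.6 + 4.35 + 3.8 = 11.15
R_t = 0.63 × 12.60 + 0.37 × 11.15 = 7.938 + 4.1255 = 12.06

12.06%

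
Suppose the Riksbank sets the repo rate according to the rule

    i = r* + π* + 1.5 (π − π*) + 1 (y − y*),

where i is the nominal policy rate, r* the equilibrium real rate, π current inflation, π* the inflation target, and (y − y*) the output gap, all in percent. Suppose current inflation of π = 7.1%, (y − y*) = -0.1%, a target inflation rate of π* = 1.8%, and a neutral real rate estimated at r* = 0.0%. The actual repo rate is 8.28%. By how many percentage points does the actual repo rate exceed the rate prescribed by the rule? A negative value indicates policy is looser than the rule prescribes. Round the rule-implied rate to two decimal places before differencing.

-1.37 pp

i = 0.0 + 1.8 + 1.5 × (7.1 − 1.8) + 1 × (-0.1)
   = 0.0 + 1.8 + 7.95 − 0.1 = 9.65
Deviation = 8.28 − 9.65 = -1.37 pp.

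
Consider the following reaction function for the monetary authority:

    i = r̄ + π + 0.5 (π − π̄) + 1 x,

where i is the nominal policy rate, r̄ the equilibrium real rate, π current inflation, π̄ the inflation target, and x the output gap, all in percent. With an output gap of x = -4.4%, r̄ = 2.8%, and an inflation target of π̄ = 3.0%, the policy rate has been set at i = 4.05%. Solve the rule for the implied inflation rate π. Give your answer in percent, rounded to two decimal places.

Collecting π: i = r̄ + (1 + 0.5) π − 0.5 π̄ + 1 x
1.5 π = 4.05 − 2.8 + 0.5 × 3.0 − 1 × (-4.4) = 7.15
π = 7.15 / 1.5 = 4.77

4.77%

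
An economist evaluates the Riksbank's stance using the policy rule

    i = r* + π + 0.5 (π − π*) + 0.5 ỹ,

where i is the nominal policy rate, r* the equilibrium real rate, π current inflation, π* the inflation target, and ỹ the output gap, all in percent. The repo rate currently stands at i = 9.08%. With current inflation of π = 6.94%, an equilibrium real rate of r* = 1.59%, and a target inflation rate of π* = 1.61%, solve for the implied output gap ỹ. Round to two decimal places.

0.5 ỹ = 9.08 − 1.59 − 6.94 − 0.5 × (6.94 − 1.61) = -2.115
ỹ = -2.115 / 0.5 = -4.23

-4.23%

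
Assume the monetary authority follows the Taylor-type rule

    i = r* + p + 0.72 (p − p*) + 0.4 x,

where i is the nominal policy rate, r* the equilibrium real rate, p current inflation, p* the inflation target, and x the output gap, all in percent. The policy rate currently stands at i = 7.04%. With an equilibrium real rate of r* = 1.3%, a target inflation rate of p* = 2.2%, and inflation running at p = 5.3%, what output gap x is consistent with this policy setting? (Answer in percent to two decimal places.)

0.4 x = 7.04 − 1.3 − 5.3 − 0.72 × (5.3 − 2.2) = -1.792
x = -1.792 / 0.4 = -4.48

-4.48%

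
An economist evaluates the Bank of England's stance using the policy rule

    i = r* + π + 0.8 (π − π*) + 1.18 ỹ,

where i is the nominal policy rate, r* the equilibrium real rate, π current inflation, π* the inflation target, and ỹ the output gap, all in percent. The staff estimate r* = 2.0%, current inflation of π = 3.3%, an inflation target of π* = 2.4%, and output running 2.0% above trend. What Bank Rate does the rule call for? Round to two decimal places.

Output 2.0% above potential → ỹ = 2.0.
i = 2.0 + 3.3 + 0.8 × (3.3 − 2.4) + 1.18 × 2.0
   = 2.0 + 3.3 + 0.72 + 2.36 = 8.38

8.38%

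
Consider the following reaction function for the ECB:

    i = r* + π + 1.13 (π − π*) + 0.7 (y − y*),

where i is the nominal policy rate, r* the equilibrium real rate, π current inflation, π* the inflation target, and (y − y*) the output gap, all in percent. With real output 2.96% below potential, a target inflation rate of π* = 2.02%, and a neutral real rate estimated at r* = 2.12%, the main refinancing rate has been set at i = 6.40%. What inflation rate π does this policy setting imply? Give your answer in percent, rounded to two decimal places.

Output 2.96% below potential → (y − y*) = -2.96.
Collecting π: i = r* + (1 + 1.13) π − 1.13 π* + 0.7 (y − y*)
2.13 π = 6.40 − 2.12 + 1.13 × 2.02 − 0.7 × (-2.96) = 8.6346
π = 8.6346 / 2.13 = 4.05

4.05%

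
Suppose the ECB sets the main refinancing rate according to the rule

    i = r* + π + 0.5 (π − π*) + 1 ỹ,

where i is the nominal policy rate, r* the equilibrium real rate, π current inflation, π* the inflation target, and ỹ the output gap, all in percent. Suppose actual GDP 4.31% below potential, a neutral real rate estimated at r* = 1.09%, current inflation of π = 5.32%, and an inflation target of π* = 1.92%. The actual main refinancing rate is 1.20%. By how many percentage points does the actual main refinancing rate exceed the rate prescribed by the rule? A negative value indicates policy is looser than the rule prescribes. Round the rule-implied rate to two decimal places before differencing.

Output 4.31% below potential → ỹ = -4.31.
i = 1.09 + 5.32 + 0.5 × (5.32 − 1.92) + 1 × (-4.31)
   = 1.09 + 5.32 + 1.7 − 4.31 = 3.80
Deviation = 1.20 − 3.80 = -2.60 pp.

-2.60 pp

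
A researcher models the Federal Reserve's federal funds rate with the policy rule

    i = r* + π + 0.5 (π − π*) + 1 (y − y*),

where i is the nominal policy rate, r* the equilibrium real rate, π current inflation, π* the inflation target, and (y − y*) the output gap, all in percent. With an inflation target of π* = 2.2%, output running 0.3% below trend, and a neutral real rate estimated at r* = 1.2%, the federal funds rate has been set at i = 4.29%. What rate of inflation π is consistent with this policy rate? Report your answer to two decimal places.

Output 0.3% below potential → (y − y*) = -0.3.
Collecting π: i = r* + (1 + 0.5) π − 0.5 π* + 1 (y − y*)
1.5 π = 4.29 − 1.2 + 0.5 × 2.2 − 1 × (-0.3) = 4.49
π = 4.49 / 1.5 = 2.99

2.99%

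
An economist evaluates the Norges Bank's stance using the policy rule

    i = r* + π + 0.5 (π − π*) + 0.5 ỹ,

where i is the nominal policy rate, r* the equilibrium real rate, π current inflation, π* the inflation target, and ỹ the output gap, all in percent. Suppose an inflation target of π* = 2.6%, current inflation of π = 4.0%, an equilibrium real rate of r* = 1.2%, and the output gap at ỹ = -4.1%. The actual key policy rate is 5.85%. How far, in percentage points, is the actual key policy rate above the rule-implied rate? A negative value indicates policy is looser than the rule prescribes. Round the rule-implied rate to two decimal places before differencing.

2.00 pp

i = 1.2 + 4.0 + 0.5 × (4.0 − 2.6) + 0.5 × (-4.1)
   = 1.2 + 4 + 0.7 − 2.05 = 3.85
Deviation = 5.85 − 3.85 = 2.00 pp.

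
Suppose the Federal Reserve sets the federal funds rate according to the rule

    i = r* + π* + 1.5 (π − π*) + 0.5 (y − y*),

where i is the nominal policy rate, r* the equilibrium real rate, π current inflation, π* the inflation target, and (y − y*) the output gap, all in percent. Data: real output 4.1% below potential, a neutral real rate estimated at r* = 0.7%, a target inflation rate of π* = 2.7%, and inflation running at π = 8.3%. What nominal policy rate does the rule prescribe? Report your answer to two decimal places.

9.75%

Output 4.1% below potential → (y − y*) = -4.1.
i = 0.7 + 2.7 + 1.5 × (8.3 − 2.7) + 0.5 × (-4.1)
   = 0.7 + 2.7 + 8.4 − 2.05 = 9.75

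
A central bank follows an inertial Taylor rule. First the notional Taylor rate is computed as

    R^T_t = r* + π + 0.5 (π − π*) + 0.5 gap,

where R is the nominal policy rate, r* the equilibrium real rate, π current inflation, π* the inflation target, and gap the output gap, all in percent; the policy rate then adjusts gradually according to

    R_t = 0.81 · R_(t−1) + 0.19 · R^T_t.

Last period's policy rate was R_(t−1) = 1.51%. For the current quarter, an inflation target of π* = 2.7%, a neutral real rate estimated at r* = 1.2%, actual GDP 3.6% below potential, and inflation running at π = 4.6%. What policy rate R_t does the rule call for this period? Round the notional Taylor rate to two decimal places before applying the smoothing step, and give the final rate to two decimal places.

Output 3.6% below potential → gap = -3.6.
R^T_t = 1.2 + 4.6 + 0.5 × (4.6 − 2.7) + 0.5 × (-3.6)
   = 1.2 + 4.6 + 0.95 − 1.8 = 4.95
R_t = 0.81 × 1.51 + 0.19 × 4.95 = 1.2231 + 0.9405 = 2.16

2.16%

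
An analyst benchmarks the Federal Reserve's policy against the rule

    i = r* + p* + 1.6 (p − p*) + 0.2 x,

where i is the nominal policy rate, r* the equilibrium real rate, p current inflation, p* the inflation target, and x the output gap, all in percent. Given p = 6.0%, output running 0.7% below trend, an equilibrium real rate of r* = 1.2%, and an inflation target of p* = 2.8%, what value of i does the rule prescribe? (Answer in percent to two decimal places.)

8.98%

Output 0.7% below potential → x = -0.7.
i = 1.2 + 2.8 + 1.6 × (6.0 − 2.8) + 0.2 × (-0.7)
   = 1.2 + 2.8 + 5.12 − 0.14 = 8.98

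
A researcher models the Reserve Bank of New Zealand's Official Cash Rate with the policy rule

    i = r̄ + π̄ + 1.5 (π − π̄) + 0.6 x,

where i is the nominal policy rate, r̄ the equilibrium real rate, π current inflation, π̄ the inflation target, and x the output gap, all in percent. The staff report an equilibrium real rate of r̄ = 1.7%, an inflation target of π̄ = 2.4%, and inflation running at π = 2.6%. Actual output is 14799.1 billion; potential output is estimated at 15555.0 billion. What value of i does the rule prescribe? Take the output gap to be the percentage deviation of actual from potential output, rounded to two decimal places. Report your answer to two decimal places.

1.48%

Output gap = 100 × (14799.1 − 15555.0) / 15555.0 = -4.86%.
i = 1.70 + 2.40 + 1.5 × (2.60 − 2.40) + 0.6 × (-4.86)
   = 1.70 + 2.4 + 0.3 − 2.916 = 1.48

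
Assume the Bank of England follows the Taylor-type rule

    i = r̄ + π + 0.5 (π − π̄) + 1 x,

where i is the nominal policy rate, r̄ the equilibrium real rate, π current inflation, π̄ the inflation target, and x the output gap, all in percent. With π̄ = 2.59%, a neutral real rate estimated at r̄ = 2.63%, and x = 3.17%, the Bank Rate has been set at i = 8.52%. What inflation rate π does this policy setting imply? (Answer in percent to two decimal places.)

2.68%

Collecting π: i = r̄ + (1 + 0.5) π − 0.5 π̄ + 1 x
1.5 π = 8.52 − 2.63 + 0.5 × 2.59 − 1 × 3.17 = 4.015
π = 4.015 / 1.5 = 2.68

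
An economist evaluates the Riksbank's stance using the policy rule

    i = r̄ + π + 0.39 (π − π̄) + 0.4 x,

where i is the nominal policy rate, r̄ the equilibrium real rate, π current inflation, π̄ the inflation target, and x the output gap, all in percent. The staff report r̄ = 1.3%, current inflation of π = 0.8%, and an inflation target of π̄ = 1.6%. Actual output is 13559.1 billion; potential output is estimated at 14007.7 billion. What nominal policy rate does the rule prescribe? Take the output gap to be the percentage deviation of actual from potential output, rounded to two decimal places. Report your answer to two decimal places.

Output gap = 100 × (13559.1 − 14007.7) / 14007.7 = -3.20%.
i = 1.30 + 0.80 + 0.39 × (0.80 − 1.60) + 0.4 × (-3.20)
   = 1.30 + 0.8 − 0.312 − 1.28 = 0.51

0.51%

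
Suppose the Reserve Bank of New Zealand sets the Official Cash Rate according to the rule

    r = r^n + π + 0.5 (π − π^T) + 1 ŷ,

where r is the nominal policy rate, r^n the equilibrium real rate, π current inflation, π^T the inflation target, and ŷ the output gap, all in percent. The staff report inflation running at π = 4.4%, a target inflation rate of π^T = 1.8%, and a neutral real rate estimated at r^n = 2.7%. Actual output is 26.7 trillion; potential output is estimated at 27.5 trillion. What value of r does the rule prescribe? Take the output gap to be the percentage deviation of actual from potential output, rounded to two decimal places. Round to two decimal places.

Output gap = 100 × (26.7 − 27.5) / 27.5 = -2.91%.
r = 2.70 + 4.40 + 0.5 × (4.40 − 1.80) + 1 × (-2.91)
   = 2.70 + 4.4 + 1.3 − 2.91 = 5.49

5.49%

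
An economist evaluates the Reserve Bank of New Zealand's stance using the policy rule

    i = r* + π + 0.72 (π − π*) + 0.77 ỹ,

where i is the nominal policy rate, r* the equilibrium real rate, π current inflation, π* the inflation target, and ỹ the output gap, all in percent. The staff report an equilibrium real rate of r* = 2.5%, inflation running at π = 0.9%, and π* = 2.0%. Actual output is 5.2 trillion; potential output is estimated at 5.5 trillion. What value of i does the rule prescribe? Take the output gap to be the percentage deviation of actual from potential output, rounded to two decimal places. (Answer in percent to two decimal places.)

-1.59%

Output gap = 100 × (5.2 − 5.5) / 5.5 = -5.45%.
i = 2.50 + 0.90 + 0.72 × (0.90 − 2.00) + 0.77 × (-5.45)
   = 2.50 + 0.9 − 0.792 − 4.1965 = -1.59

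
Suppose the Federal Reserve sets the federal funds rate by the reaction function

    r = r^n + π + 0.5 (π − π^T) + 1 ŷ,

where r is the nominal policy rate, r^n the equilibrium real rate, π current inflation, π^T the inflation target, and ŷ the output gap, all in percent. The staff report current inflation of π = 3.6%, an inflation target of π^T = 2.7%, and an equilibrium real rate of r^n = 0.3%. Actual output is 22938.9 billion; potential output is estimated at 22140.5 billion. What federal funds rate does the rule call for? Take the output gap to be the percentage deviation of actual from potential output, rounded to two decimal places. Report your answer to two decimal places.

7.96%

Output gap = 100 × (22938.9 − 22140.5) / 22140.5 = 3.61%.
r = 0.30 + 3.60 + 0.5 × (3.60 − 2.70) + 1 × 3.61
   = 0.30 + 3.6 + 0.45 + 3.61 = 7.96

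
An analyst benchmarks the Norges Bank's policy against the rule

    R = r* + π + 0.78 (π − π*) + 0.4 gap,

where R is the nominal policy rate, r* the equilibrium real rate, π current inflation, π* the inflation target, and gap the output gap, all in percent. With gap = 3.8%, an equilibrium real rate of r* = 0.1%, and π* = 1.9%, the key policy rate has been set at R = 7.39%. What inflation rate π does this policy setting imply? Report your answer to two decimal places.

4.07%

Collecting π: R = r* + (1 + 0.78) π − 0.78 π* + 0.4 gap
1.78 π = 7.39 − 0.1 + 0.78 × 1.9 − 0.4 × 3.8 = 7.252
π = 7.252 / 1.78 = 4.07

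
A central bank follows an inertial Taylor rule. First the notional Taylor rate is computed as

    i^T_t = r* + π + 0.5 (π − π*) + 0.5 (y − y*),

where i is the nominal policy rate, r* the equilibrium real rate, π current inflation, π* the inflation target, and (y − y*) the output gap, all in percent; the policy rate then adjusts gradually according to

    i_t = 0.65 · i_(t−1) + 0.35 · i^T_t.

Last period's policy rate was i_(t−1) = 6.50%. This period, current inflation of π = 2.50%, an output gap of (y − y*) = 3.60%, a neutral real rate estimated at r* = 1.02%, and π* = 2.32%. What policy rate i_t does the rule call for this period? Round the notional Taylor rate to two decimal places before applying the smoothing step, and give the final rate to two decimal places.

6.12%

i^T_t = 1.02 + 2.50 + 0.5 × (2.50 − 2.32) + 0.5 × 3.60
   = 1.02 + 2.5 + 0.09 + 1.8 = 5.41
i_t = 0.65 × 6.50 + 0.35 × 5.41 = 4.225 + 1.8935 = 6.12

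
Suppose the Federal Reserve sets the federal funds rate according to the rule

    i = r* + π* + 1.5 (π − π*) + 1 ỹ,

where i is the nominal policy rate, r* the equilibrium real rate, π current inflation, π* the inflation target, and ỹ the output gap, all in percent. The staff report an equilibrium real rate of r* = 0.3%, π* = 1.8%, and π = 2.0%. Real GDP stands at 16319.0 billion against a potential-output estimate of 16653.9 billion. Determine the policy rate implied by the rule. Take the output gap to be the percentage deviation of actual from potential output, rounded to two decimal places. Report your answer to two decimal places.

Output gap = 100 × (16319.0 − 16653.9) / 16653.9 = -2.01%.
i = 0.30 + 1.80 + 1.5 × (2.00 − 1.80) + 1 × (-2.01)
   = 0.30 + 1.8 + 0.3 − 2.01 = 0.39

0.39%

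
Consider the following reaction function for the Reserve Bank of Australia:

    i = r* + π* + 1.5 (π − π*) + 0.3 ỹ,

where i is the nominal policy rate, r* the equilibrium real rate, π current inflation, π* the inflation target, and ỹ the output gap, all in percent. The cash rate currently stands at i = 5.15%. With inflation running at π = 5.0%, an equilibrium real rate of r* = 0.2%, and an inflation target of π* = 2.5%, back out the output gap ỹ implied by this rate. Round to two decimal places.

0.3 ỹ = 5.15 − 0.2 − 2.5 − 1.5 × (5.0 − 2.5) = -1.3
ỹ = -1.3 / 0.3 = -4.33

-4.33%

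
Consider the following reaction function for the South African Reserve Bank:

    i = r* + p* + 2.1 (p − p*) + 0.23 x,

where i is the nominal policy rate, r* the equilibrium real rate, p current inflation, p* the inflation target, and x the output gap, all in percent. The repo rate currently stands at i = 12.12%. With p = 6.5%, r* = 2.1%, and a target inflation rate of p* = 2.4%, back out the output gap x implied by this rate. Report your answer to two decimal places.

0.23 x = 12.12 − 2.1 − 2.4 − 2.1 × (6.5 − 2.4) = -0.99
x = -0.99 / 0.23 = -4.30

-4.30%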